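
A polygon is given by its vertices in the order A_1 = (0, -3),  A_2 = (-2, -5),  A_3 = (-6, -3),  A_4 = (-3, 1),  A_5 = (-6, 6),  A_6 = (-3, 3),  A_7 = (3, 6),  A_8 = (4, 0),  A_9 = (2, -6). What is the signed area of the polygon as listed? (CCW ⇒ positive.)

-69

Apply the shoelace (surveyor's) formula: 2A = Σ (x_i·y_{i+1} − x_{i+1}·y_i), indices taken mod 9.
A_1→A_2: (0)(-5) − (-2)(-3) = -6
A_2→A_3: (-2)(-3) − (-6)(-5) = -24
A_3→A_4: (-6)(1) − (-3)(-3) = -15
A_4→A_5: (-3)(6) − (-6)(1) = -12
A_5→A_6: (-6)(3) − (-3)(6) = 0
A_6→A_7: (-3)(6) − (3)(3) = -27
A_7→A_8: (3)(0) − (4)(6) = -24
A_8→A_9: (4)(-6) − (2)(0) = -24
A_9→A_1: (2)(-3) − (0)(-6) = -6
Σ = -138
Signed area = Σ/2 = -69 (negative ⇒ clockwise traversal).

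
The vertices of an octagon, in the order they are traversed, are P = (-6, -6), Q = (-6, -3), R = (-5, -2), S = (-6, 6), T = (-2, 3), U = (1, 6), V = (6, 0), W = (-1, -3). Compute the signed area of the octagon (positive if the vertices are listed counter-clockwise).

-75

Apply the surveyor's formula: 2A = Σ (x_i·y_{i+1} − x_{i+1}·y_i), indices taken mod 8.
Σ = (-18) + (-3) + (-42) + (-6) + (-15) + (-36) + (-18) + (-12) = -150
Signed area = Σ/2 = -75 (negative ⇒ clockwise traversal).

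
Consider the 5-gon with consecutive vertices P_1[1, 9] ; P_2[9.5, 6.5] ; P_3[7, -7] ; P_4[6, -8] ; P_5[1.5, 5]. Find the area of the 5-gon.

Apply the shoelace (surveyor's) formula: 2A = Σ (x_i·y_{i+1} − x_{i+1}·y_i), indices taken mod 5.
P_1→P_2: (1)(6.5) − (9.5)(9) = -79
P_2→P_3: (9.5)(-7) − (7)(6.5) = -112
P_3→P_4: (7)(-8) − (6)(-7) = -14
P_4→P_5: (6)(5) − (1.5)(-8) = 42
P_5→P_1: (1.5)(9) − (1)(5) = 8.5
Σ = -154.5
Area = |Σ|/2 = 77.25.

77.25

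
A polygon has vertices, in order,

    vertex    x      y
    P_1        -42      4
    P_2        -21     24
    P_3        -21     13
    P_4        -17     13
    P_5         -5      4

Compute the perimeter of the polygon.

96

|P_1P_2| = √((21)² + (20)²) = √841 = 29
|P_2P_3| = √((0)² + (-11)²) = √121 = 11
|P_3P_4| = √((4)² + (0)²) = √16 = 4
|P_4P_5| = √((12)² + (-9)²) = √225 = 15
|P_5P_1| = √((-37)² + (0)²) = √1369 = 37
Perimeter = 29 + 11 + 4 + 15 + 37 = 96.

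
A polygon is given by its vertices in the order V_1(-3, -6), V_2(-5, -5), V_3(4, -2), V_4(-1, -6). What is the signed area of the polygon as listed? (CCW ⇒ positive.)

Apply the shoelace (surveyor's) formula: 2A = Σ (x_i·y_{i+1} − x_{i+1}·y_i), indices taken mod 4.
V_1→V_2: (-3)(-5) − (-5)(-6) = -15
V_2→V_3: (-5)(-2) − (4)(-5) = 30
V_3→V_4: (4)(-6) − (-1)(-2) = -26
V_4→V_1: (-1)(-6) − (-3)(-6) = -12
Σ = -23
Signed area = Σ/2 = -11.5 (negative ⇒ clockwise traversal).

-11.5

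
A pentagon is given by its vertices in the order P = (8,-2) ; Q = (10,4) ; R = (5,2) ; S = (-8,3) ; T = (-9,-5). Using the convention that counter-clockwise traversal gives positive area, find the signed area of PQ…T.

Apply the shoelace (surveyor's) formula: 2A = Σ (x_i·y_{i+1} − x_{i+1}·y_i), indices taken mod 5.
Σ = (52) + (0) + (31) + (67) + (58) = 208
Signed area = Σ/2 = 104 (positive ⇒ counter-clockwise traversal).

104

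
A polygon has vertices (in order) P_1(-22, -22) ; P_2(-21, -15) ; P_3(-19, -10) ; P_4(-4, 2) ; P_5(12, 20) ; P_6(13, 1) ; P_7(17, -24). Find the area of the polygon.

Σ = (-132) + (-75) + (-78) + (-104) + (-248) + (-329) + (-902) = -1868
Area = |Σ|/2 = 934.

934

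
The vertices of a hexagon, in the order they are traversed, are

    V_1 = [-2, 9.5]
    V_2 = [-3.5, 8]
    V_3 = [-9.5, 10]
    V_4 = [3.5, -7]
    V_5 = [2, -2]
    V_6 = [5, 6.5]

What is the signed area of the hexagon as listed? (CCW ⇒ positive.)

Apply Gauss's area formula: 2A = Σ (x_i·y_{i+1} − x_{i+1}·y_i), indices taken mod 6.
Cross-terms: 17.25, 41, 31.5, 7, 23, 60.5  ⇒  Σ = 180.25
Signed area = Σ/2 = 90.125 (positive ⇒ counter-clockwise traversal).

90.125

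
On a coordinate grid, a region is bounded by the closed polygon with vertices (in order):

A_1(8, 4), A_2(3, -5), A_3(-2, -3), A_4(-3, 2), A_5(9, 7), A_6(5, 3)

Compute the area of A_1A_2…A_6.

67.5

Apply the shoelace formula: 2A = Σ (x_i·y_{i+1} − x_{i+1}·y_i), indices taken mod 6.
Σ = (-52) + (-19) + (-13) + (-39) + (-8) + (-4) = -135
Area = |Σ|/2 = 67.5.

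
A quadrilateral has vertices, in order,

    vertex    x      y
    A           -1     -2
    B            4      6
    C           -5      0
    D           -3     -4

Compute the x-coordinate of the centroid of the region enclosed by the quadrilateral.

-32/27

Apply Gauss's area formula. First the cross-terms c_i = x_i·y_{i+1} − x_{i+1}·y_i:
  2, 30, 20, 2  ⇒  2A = 54, A = 27.
Then Σ (x_i + x_{i+1})·c_i = -192, so x̄ = -192 / (6·27) = -32/27.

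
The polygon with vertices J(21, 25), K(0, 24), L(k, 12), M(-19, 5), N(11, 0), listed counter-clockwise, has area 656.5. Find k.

The doubled signed area Σ (x_i y_{i+1} − x_{i+1} y_i) is linear in k.
With k=0 it equals 952; the coefficient of k is -19 (from the two edges through L).
So -19·k + 952 = 2·656.5 = 1313 ⇒ k = -19.

-19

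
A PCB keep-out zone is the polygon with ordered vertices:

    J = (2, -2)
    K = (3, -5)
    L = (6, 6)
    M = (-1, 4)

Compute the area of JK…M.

34

Apply the shoelace formula: 2A = Σ (x_i·y_{i+1} − x_{i+1}·y_i), indices taken mod 4.
Cross-terms: -4, 48, 30, -6  ⇒  Σ = 68
Area = |Σ|/2 = 34.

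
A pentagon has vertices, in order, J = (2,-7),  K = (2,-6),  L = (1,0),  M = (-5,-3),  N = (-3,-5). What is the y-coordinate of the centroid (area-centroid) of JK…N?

Apply Gauss's area formula. First the cross-terms c_i = x_i·y_{i+1} − x_{i+1}·y_i:
  2, 6, -3, 16, 31  ⇒  2A = 52, A = 26.
Then Σ (y_i + y_{i+1})·c_i = -553, so ȳ = -553 / (6·26) = -553/156.

-553/156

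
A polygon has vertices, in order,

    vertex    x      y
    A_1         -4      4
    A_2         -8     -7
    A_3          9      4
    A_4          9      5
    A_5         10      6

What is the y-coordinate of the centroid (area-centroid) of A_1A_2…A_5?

41/42

Apply the shoelace (surveyor's) formula. First the cross-terms c_i = x_i·y_{i+1} − x_{i+1}·y_i:
  60, 31, 9, 4, 64  ⇒  2A = 168, A = 84.
Then Σ (y_i + y_{i+1})·c_i = 492, so ȳ = 492 / (6·84) = 41/42.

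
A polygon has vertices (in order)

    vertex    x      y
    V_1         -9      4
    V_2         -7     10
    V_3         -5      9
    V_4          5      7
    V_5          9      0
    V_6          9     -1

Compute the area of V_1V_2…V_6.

100

Apply the shoelace formula: 2A = Σ (x_i·y_{i+1} − x_{i+1}·y_i), indices taken mod 6.
V_1→V_2: (-9)(10) − (-7)(4) = -62
V_2→V_3: (-7)(9) − (-5)(10) = -13
V_3→V_4: (-5)(7) − (5)(9) = -80
V_4→V_5: (5)(0) − (9)(7) = -63
V_5→V_6: (9)(-1) − (9)(0) = -9
V_6→V_1: (9)(4) − (-9)(-1) = 27
Σ = -200
Area = |Σ|/2 = 100.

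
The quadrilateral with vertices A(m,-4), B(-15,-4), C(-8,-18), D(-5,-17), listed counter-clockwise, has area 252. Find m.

The doubled signed area Σ (x_i y_{i+1} − x_{i+1} y_i) is linear in m.
With m=0 it equals 244; the coefficient of m is 13 (from the two edges through A).
So 13·m + 244 = 2·252 = 504 ⇒ m = 20.

20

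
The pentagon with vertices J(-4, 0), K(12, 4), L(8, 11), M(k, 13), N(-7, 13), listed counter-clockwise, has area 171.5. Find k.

The doubled signed area Σ (x_i y_{i+1} − x_{i+1} y_i) is linear in k.
With k=0 it equals 331; the coefficient of k is 2 (from the two edges through M).
So 2·k + 331 = 2·171.5 = 343 ⇒ k = 6.

6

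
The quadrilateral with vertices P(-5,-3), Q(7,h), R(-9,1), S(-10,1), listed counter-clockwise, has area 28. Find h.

-2

The doubled signed area Σ (x_i y_{i+1} − x_{i+1} y_i) is linear in h.
With h=0 it equals 64; the coefficient of h is 4 (from the two edges through Q).
So 4·h + 64 = 2·28 = 56 ⇒ h = -2.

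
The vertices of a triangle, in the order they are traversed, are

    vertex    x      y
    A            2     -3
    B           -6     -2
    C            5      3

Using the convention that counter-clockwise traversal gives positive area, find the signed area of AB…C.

Apply Gauss's area formula: 2A = Σ (x_i·y_{i+1} − x_{i+1}·y_i), indices taken mod 3.
A→B: (2)(-2) − (-6)(-3) = -22
B→C: (-6)(3) − (5)(-2) = -8
C→A: (5)(-3) − (2)(3) = -21
Σ = -51
Signed area = Σ/2 = -25.5 (negative ⇒ clockwise traversal).

-25.5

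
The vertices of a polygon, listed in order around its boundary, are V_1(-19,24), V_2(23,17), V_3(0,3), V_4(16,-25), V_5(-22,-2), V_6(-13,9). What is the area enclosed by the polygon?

Σ = (-875) + (69) + (-48) + (-582) + (-224) + (-141) = -1801
Area = |Σ|/2 = 900.5.

900.5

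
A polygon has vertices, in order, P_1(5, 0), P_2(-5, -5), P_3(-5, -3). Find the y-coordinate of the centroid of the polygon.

-8/3

Apply the shoelace formula. First the cross-terms c_i = x_i·y_{i+1} − x_{i+1}·y_i:
  -25, -10, 15  ⇒  2A = -20, A = -10.
Then Σ (y_i + y_{i+1})·c_i = 160, so ȳ = 160 / (6·(-10)) = -8/3.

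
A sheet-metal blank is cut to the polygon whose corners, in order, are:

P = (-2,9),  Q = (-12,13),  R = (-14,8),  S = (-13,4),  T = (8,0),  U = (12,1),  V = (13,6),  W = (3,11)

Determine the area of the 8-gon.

212.5

Apply the surveyor's formula: 2A = Σ (x_i·y_{i+1} − x_{i+1}·y_i), indices taken mod 8.
Σ = (82) + (86) + (48) + (-32) + (8) + (59) + (125) + (49) = 425
Area = |Σ|/2 = 212.5.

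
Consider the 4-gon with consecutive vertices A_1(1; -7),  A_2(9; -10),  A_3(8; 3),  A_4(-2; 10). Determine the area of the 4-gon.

125

Cross-terms: 53, 107, 86, 4  ⇒  Σ = 250
Area = |Σ|/2 = 125.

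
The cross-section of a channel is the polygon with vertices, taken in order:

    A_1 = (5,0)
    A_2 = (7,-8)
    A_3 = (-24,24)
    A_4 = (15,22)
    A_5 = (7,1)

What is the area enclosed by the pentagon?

548

Apply the shoelace formula: 2A = Σ (x_i·y_{i+1} − x_{i+1}·y_i), indices taken mod 5.
Σ = (-40) + (-24) + (-888) + (-139) + (-5) = -1096
Area = |Σ|/2 = 548.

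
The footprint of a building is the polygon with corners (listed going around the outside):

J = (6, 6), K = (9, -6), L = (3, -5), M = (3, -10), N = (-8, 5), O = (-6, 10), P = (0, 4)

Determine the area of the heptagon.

Apply the shoelace formula: 2A = Σ (x_i·y_{i+1} − x_{i+1}·y_i), indices taken mod 7.
Σ = (-90) + (-27) + (-15) + (-65) + (-50) + (-24) + (-24) = -295
Area = |Σ|/2 = 147.5.

147.5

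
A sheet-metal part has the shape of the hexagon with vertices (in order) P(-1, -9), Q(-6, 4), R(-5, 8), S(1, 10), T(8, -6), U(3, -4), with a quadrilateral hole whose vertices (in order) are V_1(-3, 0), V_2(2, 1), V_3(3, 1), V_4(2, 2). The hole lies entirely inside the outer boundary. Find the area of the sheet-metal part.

Outer boundary:
Apply the shoelace formula: 2A = Σ (x_i·y_{i+1} − x_{i+1}·y_i), indices taken mod 6.
Σ = (-58) + (-28) + (-58) + (-86) + (-14) + (-31) = -275
Area = |Σ|/2 = 137.5.
Hole:
Apply the shoelace (surveyor's) formula: 2A = Σ (x_i·y_{i+1} − x_{i+1}·y_i), indices taken mod 4.
V_1→V_2: (-3)(1) − (2)(0) = -3
V_2→V_3: (2)(1) − (3)(1) = -1
V_3→V_4: (3)(2) − (2)(1) = 4
V_4→V_1: (2)(0) − (-3)(2) = 6
Σ = 6
Area = |Σ|/2 = 3.
Net area = 137.5 − 3 = 134.5.

134.5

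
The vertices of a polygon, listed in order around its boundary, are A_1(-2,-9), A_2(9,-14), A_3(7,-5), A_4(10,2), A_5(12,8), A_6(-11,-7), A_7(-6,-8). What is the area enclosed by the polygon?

185

Apply the surveyor's formula: 2A = Σ (x_i·y_{i+1} − x_{i+1}·y_i), indices taken mod 7.
Σ = (109) + (53) + (64) + (56) + (4) + (46) + (38) = 370
Area = |Σ|/2 = 185.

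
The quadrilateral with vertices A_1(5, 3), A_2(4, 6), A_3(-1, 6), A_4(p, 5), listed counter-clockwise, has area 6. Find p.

2

Write out the shoelace sum; only the two edges meeting at A_4 involve p:
2·Area = [((-1)·5 − p·6) + (p·3 − 5·5)] + 48
       = -3·p + 18 = 12
⇒ p = 2.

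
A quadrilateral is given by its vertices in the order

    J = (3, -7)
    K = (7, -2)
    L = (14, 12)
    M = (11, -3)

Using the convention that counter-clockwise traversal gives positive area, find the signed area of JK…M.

Apply Gauss's area formula: 2A = Σ (x_i·y_{i+1} − x_{i+1}·y_i), indices taken mod 4.
Cross-terms: 43, 112, -174, -68  ⇒  Σ = -87
Signed area = Σ/2 = -43.5 (negative ⇒ clockwise traversal).

-43.5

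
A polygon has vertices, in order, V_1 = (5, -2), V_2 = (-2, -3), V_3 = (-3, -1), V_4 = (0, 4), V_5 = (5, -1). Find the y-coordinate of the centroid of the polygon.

-2/9

Apply the surveyor's formula. First the cross-terms c_i = x_i·y_{i+1} − x_{i+1}·y_i:
  -19, -7, -12, -20, -5  ⇒  2A = -63, A = -31.5.
Then Σ (y_i + y_{i+1})·c_i = 42, so ȳ = 42 / (6·(-31.5)) = -2/9.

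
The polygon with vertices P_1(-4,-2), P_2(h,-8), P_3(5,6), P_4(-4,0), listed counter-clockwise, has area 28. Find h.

The doubled signed area Σ (x_i y_{i+1} − x_{i+1} y_i) is linear in h.
With h=0 it equals 104; the coefficient of h is 8 (from the two edges through P_2).
So 8·h + 104 = 2·28 = 56 ⇒ h = -6.

-6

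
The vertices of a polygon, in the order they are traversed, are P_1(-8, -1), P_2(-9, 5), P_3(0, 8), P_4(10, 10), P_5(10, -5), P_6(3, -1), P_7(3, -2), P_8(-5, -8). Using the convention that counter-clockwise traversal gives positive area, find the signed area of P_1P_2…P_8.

P_1→P_2: (-8)(5) − (-9)(-1) = -49
P_2→P_3: (-9)(8) − (0)(5) = -72
P_3→P_4: (0)(10) − (10)(8) = -80
P_4→P_5: (10)(-5) − (10)(10) = -150
P_5→P_6: (10)(-1) − (3)(-5) = 5
P_6→P_7: (3)(-2) − (3)(-1) = -3
P_7→P_8: (3)(-8) − (-5)(-2) = -34
P_8→P_1: (-5)(-1) − (-8)(-8) = -59
Σ = -442
Signed area = Σ/2 = -221 (negative ⇒ clockwise traversal).

-221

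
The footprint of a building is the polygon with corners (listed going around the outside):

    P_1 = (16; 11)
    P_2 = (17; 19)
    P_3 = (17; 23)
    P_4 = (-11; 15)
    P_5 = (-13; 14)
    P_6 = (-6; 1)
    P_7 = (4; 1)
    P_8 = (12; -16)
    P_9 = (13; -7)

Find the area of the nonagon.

549

Apply the surveyor's formula: 2A = Σ (x_i·y_{i+1} − x_{i+1}·y_i), indices taken mod 9.
Cross-terms: 117, 68, 508, 41, 71, -10, -76, 124, 255  ⇒  Σ = 1098
Area = |Σ|/2 = 549.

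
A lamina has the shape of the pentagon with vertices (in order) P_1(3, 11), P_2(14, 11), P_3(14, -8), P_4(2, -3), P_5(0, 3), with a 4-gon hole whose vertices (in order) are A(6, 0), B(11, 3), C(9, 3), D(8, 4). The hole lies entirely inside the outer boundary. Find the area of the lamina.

Outer boundary:
Apply the surveyor's formula: 2A = Σ (x_i·y_{i+1} − x_{i+1}·y_i), indices taken mod 5.
Σ = (-121) + (-266) + (-26) + (6) + (-9) = -416
Area = |Σ|/2 = 208.
Hole:
Apply the shoelace (surveyor's) formula: 2A = Σ (x_i·y_{i+1} − x_{i+1}·y_i), indices taken mod 4.
Cross-terms: 18, 6, 12, -24  ⇒  Σ = 12
Area = |Σ|/2 = 6.
Net area = 208 − 6 = 202.

202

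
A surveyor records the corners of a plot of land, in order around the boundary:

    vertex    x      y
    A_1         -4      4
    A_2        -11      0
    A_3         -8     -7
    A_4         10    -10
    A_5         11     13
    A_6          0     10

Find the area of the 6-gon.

330.5

A_1→A_2: (-4)(0) − (-11)(4) = 44
A_2→A_3: (-11)(-7) − (-8)(0) = 77
A_3→A_4: (-8)(-10) − (10)(-7) = 150
A_4→A_5: (10)(13) − (11)(-10) = 240
A_5→A_6: (11)(10) − (0)(13) = 110
A_6→A_1: (0)(4) − (-4)(10) = 40
Σ = 661
Area = |Σ|/2 = 330.5.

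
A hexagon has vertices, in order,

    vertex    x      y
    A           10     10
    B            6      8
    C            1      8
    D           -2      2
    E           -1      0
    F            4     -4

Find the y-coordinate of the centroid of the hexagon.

Apply the surveyor's formula. First the cross-terms c_i = x_i·y_{i+1} − x_{i+1}·y_i:
  20, 40, 18, 2, 4, 80  ⇒  2A = 164, A = 82.
Then Σ (y_i + y_{i+1})·c_i = 1648, so ȳ = 1648 / (6·82) = 412/123.

412/123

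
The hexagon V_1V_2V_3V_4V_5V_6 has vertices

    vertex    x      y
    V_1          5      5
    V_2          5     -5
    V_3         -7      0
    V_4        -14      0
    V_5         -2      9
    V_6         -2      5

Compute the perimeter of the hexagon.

|V_1V_2| = √((0)² + (-10)²) = √100 = 10
|V_2V_3| = √((-12)² + (5)²) = √169 = 13
|V_3V_4| = √((-7)² + (0)²) = √49 = 7
|V_4V_5| = √((12)² + (9)²) = √225 = 15
|V_5V_6| = √((0)² + (-4)²) = √16 = 4
|V_6V_1| = √((7)² + (0)²) = √49 = 7
Perimeter = 10 + 13 + 7 + 15 + 4 + 7 = 56.

56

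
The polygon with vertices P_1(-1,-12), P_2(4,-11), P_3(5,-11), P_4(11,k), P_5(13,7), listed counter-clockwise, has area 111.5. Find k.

-13

The doubled signed area Σ (x_i y_{i+1} − x_{i+1} y_i) is linear in k.
With k=0 it equals 119; the coefficient of k is -8 (from the two edges through P_4).
So -8·k + 119 = 2·111.5 = 223 ⇒ k = -13.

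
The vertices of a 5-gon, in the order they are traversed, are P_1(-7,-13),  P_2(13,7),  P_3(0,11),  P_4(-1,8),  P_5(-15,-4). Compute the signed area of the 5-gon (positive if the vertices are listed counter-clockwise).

Apply the shoelace formula: 2A = Σ (x_i·y_{i+1} − x_{i+1}·y_i), indices taken mod 5.
P_1→P_2: (-7)(7) − (13)(-13) = 120
P_2→P_3: (13)(11) − (0)(7) = 143
P_3→P_4: (0)(8) − (-1)(11) = 11
P_4→P_5: (-1)(-4) − (-15)(8) = 124
P_5→P_1: (-15)(-13) − (-7)(-4) = 167
Σ = 565
Signed area = Σ/2 = 282.5 (positive ⇒ counter-clockwise traversal).

282.5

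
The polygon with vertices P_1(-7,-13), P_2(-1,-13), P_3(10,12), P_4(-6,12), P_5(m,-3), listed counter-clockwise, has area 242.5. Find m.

The doubled signed area Σ (x_i y_{i+1} − x_{i+1} y_i) is linear in m.
With m=0 it equals 385; the coefficient of m is -25 (from the two edges through P_5).
So -25·m + 385 = 2·242.5 = 485 ⇒ m = -4.

-4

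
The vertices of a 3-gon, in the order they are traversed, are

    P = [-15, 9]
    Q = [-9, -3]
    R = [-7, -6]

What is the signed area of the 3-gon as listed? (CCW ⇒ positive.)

3

Apply Gauss's area formula: 2A = Σ (x_i·y_{i+1} − x_{i+1}·y_i), indices taken mod 3.
P→Q: (-15)(-3) − (-9)(9) = 126
Q→R: (-9)(-6) − (-7)(-3) = 33
R→P: (-7)(9) − (-15)(-6) = -153
Σ = 6
Signed area = Σ/2 = 3 (positive ⇒ counter-clockwise traversal).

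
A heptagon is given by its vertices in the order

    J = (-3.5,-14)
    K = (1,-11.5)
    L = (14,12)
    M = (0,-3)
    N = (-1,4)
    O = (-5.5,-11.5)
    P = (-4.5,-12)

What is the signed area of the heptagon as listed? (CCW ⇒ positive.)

125.5

J→K: (-3.5)(-11.5) − (1)(-14) = 54.25
K→L: (1)(12) − (14)(-11.5) = 173
L→M: (14)(-3) − (0)(12) = -42
M→N: (0)(4) − (-1)(-3) = -3
N→O: (-1)(-11.5) − (-5.5)(4) = 33.5
O→P: (-5.5)(-12) − (-4.5)(-11.5) = 14.25
P→J: (-4.5)(-14) − (-3.5)(-12) = 21
Σ = 251
Signed area = Σ/2 = 125.5 (positive ⇒ counter-clockwise traversal).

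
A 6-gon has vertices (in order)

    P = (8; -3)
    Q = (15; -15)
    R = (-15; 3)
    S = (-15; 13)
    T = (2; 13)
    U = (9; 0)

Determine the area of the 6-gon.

385

P→Q: (8)(-15) − (15)(-3) = -75
Q→R: (15)(3) − (-15)(-15) = -180
R→S: (-15)(13) − (-15)(3) = -150
S→T: (-15)(13) − (2)(13) = -221
T→U: (2)(0) − (9)(13) = -117
U→P: (9)(-3) − (8)(0) = -27
Σ = -770
Area = |Σ|/2 = 385.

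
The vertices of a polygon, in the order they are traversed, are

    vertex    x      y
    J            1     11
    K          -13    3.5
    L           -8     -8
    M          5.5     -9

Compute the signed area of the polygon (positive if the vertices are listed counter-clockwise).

J→K: (1)(3.5) − (-13)(11) = 146.5
K→L: (-13)(-8) − (-8)(3.5) = 132
L→M: (-8)(-9) − (5.5)(-8) = 116
M→J: (5.5)(11) − (1)(-9) = 69.5
Σ = 464
Signed area = Σ/2 = 232 (positive ⇒ counter-clockwise traversal).

232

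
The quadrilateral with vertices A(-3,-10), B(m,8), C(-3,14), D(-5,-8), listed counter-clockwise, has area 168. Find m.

Write out the shoelace sum; only the two edges meeting at B involve m:
2·Area = [((-3)·8 − m·(-10)) + (m·14 − (-3)·8)] + 120
       = 24·m + 120 = 336
⇒ m = 9.

9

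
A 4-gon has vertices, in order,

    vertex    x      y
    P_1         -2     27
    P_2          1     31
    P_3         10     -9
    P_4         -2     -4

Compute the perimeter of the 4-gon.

|P_1P_2| = √((3)² + (4)²) = √25 = 5
|P_2P_3| = √((9)² + (-40)²) = √1681 = 41
|P_3P_4| = √((-12)² + (5)²) = √169 = 13
|P_4P_1| = √((0)² + (31)²) = √961 = 31
Perimeter = 5 + 41 + 13 + 31 = 90.

90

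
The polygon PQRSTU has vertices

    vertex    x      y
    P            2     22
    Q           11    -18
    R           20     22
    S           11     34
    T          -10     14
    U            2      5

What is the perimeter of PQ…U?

158

|PQ| = √((9)² + (-40)²) = √1681 = 41
|QR| = √((9)² + (40)²) = √1681 = 41
|RS| = √((-9)² + (12)²) = √225 = 15
|ST| = √((-21)² + (-20)²) = √841 = 29
|TU| = √((12)² + (-9)²) = √225 = 15
|UP| = √((0)² + (17)²) = √289 = 17
Perimeter = 41 + 41 + 15 + 29 + 15 + 17 = 158.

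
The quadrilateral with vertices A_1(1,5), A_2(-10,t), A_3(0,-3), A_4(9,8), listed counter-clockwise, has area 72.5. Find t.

Write out the shoelace sum; only the two edges meeting at A_2 involve t:
2·Area = [(1·t − (-10)·5) + ((-10)·(-3) − 0·t)] + 64
       = 1·t + 144 = 145
⇒ t = 1.

1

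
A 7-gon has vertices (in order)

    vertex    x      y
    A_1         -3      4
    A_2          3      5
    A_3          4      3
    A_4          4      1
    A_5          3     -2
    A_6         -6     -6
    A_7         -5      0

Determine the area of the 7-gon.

Apply the surveyor's formula: 2A = Σ (x_i·y_{i+1} − x_{i+1}·y_i), indices taken mod 7.
Σ = (-27) + (-11) + (-8) + (-11) + (-30) + (-30) + (-20) = -137
Area = |Σ|/2 = 68.5.

68.5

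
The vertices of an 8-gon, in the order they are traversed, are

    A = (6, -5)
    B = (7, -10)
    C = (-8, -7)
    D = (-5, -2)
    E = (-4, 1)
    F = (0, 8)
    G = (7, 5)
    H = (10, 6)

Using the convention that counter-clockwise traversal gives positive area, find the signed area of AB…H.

A→B: (6)(-10) − (7)(-5) = -25
B→C: (7)(-7) − (-8)(-10) = -129
C→D: (-8)(-2) − (-5)(-7) = -19
D→E: (-5)(1) − (-4)(-2) = -13
E→F: (-4)(8) − (0)(1) = -32
F→G: (0)(5) − (7)(8) = -56
G→H: (7)(6) − (10)(5) = -8
H→A: (10)(-5) − (6)(6) = -86
Σ = -368
Signed area = Σ/2 = -184 (negative ⇒ clockwise traversal).

-184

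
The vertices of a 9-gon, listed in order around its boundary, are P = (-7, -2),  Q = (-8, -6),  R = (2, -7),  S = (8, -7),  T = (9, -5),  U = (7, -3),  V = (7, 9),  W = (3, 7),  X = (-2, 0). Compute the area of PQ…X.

145.5

Apply the surveyor's formula: 2A = Σ (x_i·y_{i+1} − x_{i+1}·y_i), indices taken mod 9.
P→Q: (-7)(-6) − (-8)(-2) = 26
Q→R: (-8)(-7) − (2)(-6) = 68
R→S: (2)(-7) − (8)(-7) = 42
S→T: (8)(-5) − (9)(-7) = 23
T→U: (9)(-3) − (7)(-5) = 8
U→V: (7)(9) − (7)(-3) = 84
V→W: (7)(7) − (3)(9) = 22
W→X: (3)(0) − (-2)(7) = 14
X→P: (-2)(-2) − (-7)(0) = 4
Σ = 291
Area = |Σ|/2 = 145.5.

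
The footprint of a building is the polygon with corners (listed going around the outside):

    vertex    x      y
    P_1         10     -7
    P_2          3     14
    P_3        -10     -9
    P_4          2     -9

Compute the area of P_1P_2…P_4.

229

Σ = (161) + (113) + (108) + (76) = 458
Area = |Σ|/2 = 229.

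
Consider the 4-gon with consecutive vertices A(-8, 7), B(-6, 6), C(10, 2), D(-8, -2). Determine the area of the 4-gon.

Apply the shoelace (surveyor's) formula: 2A = Σ (x_i·y_{i+1} − x_{i+1}·y_i), indices taken mod 4.
Σ = (-6) + (-72) + (-4) + (-72) = -154
Area = |Σ|/2 = 77.

77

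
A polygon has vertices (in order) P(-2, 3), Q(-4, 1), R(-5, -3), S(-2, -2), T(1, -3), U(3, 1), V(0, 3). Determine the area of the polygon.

Apply the shoelace formula: 2A = Σ (x_i·y_{i+1} − x_{i+1}·y_i), indices taken mod 7.
Σ = (10) + (17) + (4) + (8) + (10) + (9) + (6) = 64
Area = |Σ|/2 = 32.

32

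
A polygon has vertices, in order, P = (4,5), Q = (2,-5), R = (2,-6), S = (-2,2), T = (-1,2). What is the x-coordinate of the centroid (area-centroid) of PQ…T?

221/165

Apply the shoelace (surveyor's) formula. First the cross-terms c_i = x_i·y_{i+1} − x_{i+1}·y_i:
  -30, -2, -8, -2, -13  ⇒  2A = -55, A = -27.5.
Then Σ (x_i + x_{i+1})·c_i = -221, so x̄ = -221 / (6·(-27.5)) = 221/165.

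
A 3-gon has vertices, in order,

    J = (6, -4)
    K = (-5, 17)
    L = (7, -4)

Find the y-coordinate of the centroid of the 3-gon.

Apply the shoelace (surveyor's) formula. First the cross-terms c_i = x_i·y_{i+1} − x_{i+1}·y_i:
  82, -99, -4  ⇒  2A = -21, A = -10.5.
Then Σ (y_i + y_{i+1})·c_i = -189, so ȳ = -189 / (6·(-10.5)) = 3.

3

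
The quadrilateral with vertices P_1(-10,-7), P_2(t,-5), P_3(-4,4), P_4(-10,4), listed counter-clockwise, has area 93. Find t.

2

Write out the shoelace sum; only the two edges meeting at P_2 involve t:
2·Area = [((-10)·(-5) − t·(-7)) + (t·4 − (-4)·(-5))] + 134
       = 11·t + 164 = 186
⇒ t = 2.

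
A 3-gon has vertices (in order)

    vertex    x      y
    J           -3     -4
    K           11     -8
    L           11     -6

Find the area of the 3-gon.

14

Σ = (68) + (22) + (-62) = 28
Area = |Σ|/2 = 14.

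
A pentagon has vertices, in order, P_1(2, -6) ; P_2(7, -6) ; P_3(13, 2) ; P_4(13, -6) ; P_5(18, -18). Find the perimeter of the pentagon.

|P_1P_2| = √((5)² + (0)²) = √25 = 5
|P_2P_3| = √((6)² + (8)²) = √100 = 10
|P_3P_4| = √((0)² + (-8)²) = √64 = 8
|P_4P_5| = √((5)² + (-12)²) = √169 = 13
|P_5P_1| = √((-16)² + (12)²) = √400 = 20
Perimeter = 5 + 10 + 8 + 13 + 20 = 56.

56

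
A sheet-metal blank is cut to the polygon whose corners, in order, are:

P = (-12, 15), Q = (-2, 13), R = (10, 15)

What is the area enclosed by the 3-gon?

Apply the shoelace (surveyor's) formula: 2A = Σ (x_i·y_{i+1} − x_{i+1}·y_i), indices taken mod 3.
Cross-terms: -126, -160, 330  ⇒  Σ = 44
Area = |Σ|/2 = 22.

22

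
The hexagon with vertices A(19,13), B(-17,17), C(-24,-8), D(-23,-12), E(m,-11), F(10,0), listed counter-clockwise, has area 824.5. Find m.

Write out the shoelace sum; only the two edges meeting at E involve m:
2·Area = [((-23)·(-11) − m·(-12)) + (m·0 − 10·(-11))] + 1322
       = 12·m + 1685 = 1649
⇒ m = -3.

-3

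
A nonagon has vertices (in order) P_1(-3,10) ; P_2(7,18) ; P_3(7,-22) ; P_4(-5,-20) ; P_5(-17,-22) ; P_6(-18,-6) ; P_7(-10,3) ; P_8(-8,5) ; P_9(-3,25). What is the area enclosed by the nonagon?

Apply the surveyor's formula: 2A = Σ (x_i·y_{i+1} − x_{i+1}·y_i), indices taken mod 9.
P_1→P_2: (-3)(18) − (7)(10) = -124
P_2→P_3: (7)(-22) − (7)(18) = -280
P_3→P_4: (7)(-20) − (-5)(-22) = -250
P_4→P_5: (-5)(-22) − (-17)(-20) = -230
P_5→P_6: (-17)(-6) − (-18)(-22) = -294
P_6→P_7: (-18)(3) − (-10)(-6) = -114
P_7→P_8: (-10)(5) − (-8)(3) = -26
P_8→P_9: (-8)(25) − (-3)(5) = -185
P_9→P_1: (-3)(10) − (-3)(25) = 45
Σ = -1458
Area = |Σ|/2 = 729.

729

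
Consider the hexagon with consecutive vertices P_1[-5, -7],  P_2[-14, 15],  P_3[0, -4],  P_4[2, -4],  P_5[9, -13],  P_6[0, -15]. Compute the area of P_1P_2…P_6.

154.5

P_1→P_2: (-5)(15) − (-14)(-7) = -173
P_2→P_3: (-14)(-4) − (0)(15) = 56
P_3→P_4: (0)(-4) − (2)(-4) = 8
P_4→P_5: (2)(-13) − (9)(-4) = 10
P_5→P_6: (9)(-15) − (0)(-13) = -135
P_6→P_1: (0)(-7) − (-5)(-15) = -75
Σ = -309
Area = |Σ|/2 = 154.5.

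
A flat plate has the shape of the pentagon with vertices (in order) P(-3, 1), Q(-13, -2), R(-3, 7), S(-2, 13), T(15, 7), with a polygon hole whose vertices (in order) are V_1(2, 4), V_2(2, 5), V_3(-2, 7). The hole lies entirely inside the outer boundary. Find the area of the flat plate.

136

Outer boundary:
P→Q: (-3)(-2) − (-13)(1) = 19
Q→R: (-13)(7) − (-3)(-2) = -97
R→S: (-3)(13) − (-2)(7) = -25
S→T: (-2)(7) − (15)(13) = -209
T→P: (15)(1) − (-3)(7) = 36
Σ = -276
Area = |Σ|/2 = 138.
Hole:
Σ = (2) + (24) + (-22) = 4
Area = |Σ|/2 = 2.
Net area = 138 − 2 = 136.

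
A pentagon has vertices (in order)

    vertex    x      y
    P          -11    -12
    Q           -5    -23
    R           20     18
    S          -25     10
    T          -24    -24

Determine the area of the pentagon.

1038.5

Apply the surveyor's formula: 2A = Σ (x_i·y_{i+1} − x_{i+1}·y_i), indices taken mod 5.
P→Q: (-11)(-23) − (-5)(-12) = 193
Q→R: (-5)(18) − (20)(-23) = 370
R→S: (20)(10) − (-25)(18) = 650
S→T: (-25)(-24) − (-24)(10) = 840
T→P: (-24)(-12) − (-11)(-24) = 24
Σ = 2077
Area = |Σ|/2 = 1038.5.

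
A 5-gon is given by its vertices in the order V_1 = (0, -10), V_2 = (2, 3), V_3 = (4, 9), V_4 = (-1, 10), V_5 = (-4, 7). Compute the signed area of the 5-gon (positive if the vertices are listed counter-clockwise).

V_1→V_2: (0)(3) − (2)(-10) = 20
V_2→V_3: (2)(9) − (4)(3) = 6
V_3→V_4: (4)(10) − (-1)(9) = 49
V_4→V_5: (-1)(7) − (-4)(10) = 33
V_5→V_1: (-4)(-10) − (0)(7) = 40
Σ = 148
Signed area = Σ/2 = 74 (positive ⇒ counter-clockwise traversal).

74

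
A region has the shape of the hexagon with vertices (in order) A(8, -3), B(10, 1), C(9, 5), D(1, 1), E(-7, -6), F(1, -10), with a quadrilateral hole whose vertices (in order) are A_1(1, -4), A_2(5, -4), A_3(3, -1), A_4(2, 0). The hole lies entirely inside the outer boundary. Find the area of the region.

110

Outer boundary:
Apply Gauss's area formula: 2A = Σ (x_i·y_{i+1} − x_{i+1}·y_i), indices taken mod 6.
A→B: (8)(1) − (10)(-3) = 38
B→C: (10)(5) − (9)(1) = 41
C→D: (9)(1) − (1)(5) = 4
D→E: (1)(-6) − (-7)(1) = 1
E→F: (-7)(-10) − (1)(-6) = 76
F→A: (1)(-3) − (8)(-10) = 77
Σ = 237
Area = |Σ|/2 = 118.5.
Hole:
Apply the shoelace (surveyor's) formula: 2A = Σ (x_i·y_{i+1} − x_{i+1}·y_i), indices taken mod 4.
A_1→A_2: (1)(-4) − (5)(-4) = 16
A_2→A_3: (5)(-1) − (3)(-4) = 7
A_3→A_4: (3)(0) − (2)(-1) = 2
A_4→A_1: (2)(-4) − (1)(0) = -8
Σ = 17
Area = |Σ|/2 = 8.5.
Net area = 118.5 − 8.5 = 110.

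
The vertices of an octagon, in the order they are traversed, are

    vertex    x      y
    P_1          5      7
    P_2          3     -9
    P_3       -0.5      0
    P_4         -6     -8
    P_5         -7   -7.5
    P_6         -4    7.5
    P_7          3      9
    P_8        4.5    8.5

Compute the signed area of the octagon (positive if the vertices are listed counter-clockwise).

P_1→P_2: (5)(-9) − (3)(7) = -66
P_2→P_3: (3)(0) − (-0.5)(-9) = -4.5
P_3→P_4: (-0.5)(-8) − (-6)(0) = 4
P_4→P_5: (-6)(-7.5) − (-7)(-8) = -11
P_5→P_6: (-7)(7.5) − (-4)(-7.5) = -82.5
P_6→P_7: (-4)(9) − (3)(7.5) = -58.5
P_7→P_8: (3)(8.5) − (4.5)(9) = -15
P_8→P_1: (4.5)(7) − (5)(8.5) = -11
Σ = -244.5
Signed area = Σ/2 = -122.25 (negative ⇒ clockwise traversal).

-122.25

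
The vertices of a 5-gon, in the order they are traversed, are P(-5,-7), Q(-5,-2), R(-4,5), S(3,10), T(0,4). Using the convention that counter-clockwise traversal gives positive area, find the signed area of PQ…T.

-40.5

Apply the surveyor's formula: 2A = Σ (x_i·y_{i+1} − x_{i+1}·y_i), indices taken mod 5.
Σ = (-25) + (-33) + (-55) + (12) + (20) = -81
Signed area = Σ/2 = -40.5 (negative ⇒ clockwise traversal).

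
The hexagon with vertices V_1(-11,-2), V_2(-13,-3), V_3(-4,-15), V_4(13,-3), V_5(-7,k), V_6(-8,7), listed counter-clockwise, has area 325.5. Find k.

11

Write out the shoelace sum; only the two edges meeting at V_5 involve k:
2·Area = [(13·k − (-7)·(-3)) + ((-7)·7 − (-8)·k)] + 490
       = 21·k + 420 = 651
⇒ k = 11.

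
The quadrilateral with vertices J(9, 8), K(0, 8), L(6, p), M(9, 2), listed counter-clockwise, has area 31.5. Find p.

Write out the shoelace sum; only the two edges meeting at L involve p:
2·Area = [(0·p − 6·8) + (6·2 − 9·p)] + 126
       = -9·p + 90 = 63
⇒ p = 3.

3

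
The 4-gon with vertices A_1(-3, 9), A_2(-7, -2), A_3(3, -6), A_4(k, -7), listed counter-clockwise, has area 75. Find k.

5

Write out the shoelace sum; only the two edges meeting at A_4 involve k:
2·Area = [(3·(-7) − k·(-6)) + (k·9 − (-3)·(-7))] + 117
       = 15·k + 75 = 150
⇒ k = 5.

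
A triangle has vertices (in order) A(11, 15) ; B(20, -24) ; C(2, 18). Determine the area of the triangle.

162

A→B: (11)(-24) − (20)(15) = -564
B→C: (20)(18) − (2)(-24) = 408
C→A: (2)(15) − (11)(18) = -168
Σ = -324
Area = |Σ|/2 = 162.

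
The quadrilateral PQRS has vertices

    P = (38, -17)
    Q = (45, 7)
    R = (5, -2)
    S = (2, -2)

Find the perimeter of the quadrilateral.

108

|PQ| = √((7)² + (24)²) = √625 = 25
|QR| = √((-40)² + (-9)²) = √1681 = 41
|RS| = √((-3)² + (0)²) = √9 = 3
|SP| = √((36)² + (-15)²) = √1521 = 39
Perimeter = 25 + 41 + 3 + 39 = 108.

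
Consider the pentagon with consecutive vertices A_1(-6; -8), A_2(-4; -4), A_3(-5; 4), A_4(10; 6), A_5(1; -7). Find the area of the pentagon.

120

Apply the shoelace (surveyor's) formula: 2A = Σ (x_i·y_{i+1} − x_{i+1}·y_i), indices taken mod 5.
A_1→A_2: (-6)(-4) − (-4)(-8) = -8
A_2→A_3: (-4)(4) − (-5)(-4) = -36
A_3→A_4: (-5)(6) − (10)(4) = -70
A_4→A_5: (10)(-7) − (1)(6) = -76
A_5→A_1: (1)(-8) − (-6)(-7) = -50
Σ = -240
Area = |Σ|/2 = 120.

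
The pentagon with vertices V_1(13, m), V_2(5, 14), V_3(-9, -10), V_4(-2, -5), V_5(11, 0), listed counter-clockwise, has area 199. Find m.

Write out the shoelace sum; only the two edges meeting at V_1 involve m:
2·Area = [(11·m − 13·0) + (13·14 − 5·m)] + 156
       = 6·m + 338 = 398
⇒ m = 10.

10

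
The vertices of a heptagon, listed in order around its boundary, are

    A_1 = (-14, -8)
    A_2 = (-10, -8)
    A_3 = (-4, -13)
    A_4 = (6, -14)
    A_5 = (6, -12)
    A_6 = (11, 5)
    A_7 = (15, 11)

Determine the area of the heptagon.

259

Apply the surveyor's formula: 2A = Σ (x_i·y_{i+1} − x_{i+1}·y_i), indices taken mod 7.
A_1→A_2: (-14)(-8) − (-10)(-8) = 32
A_2→A_3: (-10)(-13) − (-4)(-8) = 98
A_3→A_4: (-4)(-14) − (6)(-13) = 134
A_4→A_5: (6)(-12) − (6)(-14) = 12
A_5→A_6: (6)(5) − (11)(-12) = 162
A_6→A_7: (11)(11) − (15)(5) = 46
A_7→A_1: (15)(-8) − (-14)(11) = 34
Σ = 518
Area = |Σ|/2 = 259.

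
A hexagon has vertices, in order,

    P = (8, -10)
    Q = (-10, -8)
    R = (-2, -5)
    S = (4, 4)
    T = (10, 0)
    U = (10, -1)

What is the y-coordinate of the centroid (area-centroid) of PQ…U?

Apply Gauss's area formula. First the cross-terms c_i = x_i·y_{i+1} − x_{i+1}·y_i:
  -164, 34, 12, -40, -10, -92  ⇒  2A = -260, A = -130.
Then Σ (y_i + y_{i+1})·c_i = 3360, so ȳ = 3360 / (6·(-130)) = -56/13.

-56/13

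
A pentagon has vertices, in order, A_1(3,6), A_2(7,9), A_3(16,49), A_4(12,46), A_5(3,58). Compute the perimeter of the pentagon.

118

|A_1A_2| = √((4)² + (3)²) = √25 = 5
|A_2A_3| = √((9)² + (40)²) = √1681 = 41
|A_3A_4| = √((-4)² + (-3)²) = √25 = 5
|A_4A_5| = √((-9)² + (12)²) = √225 = 15
|A_5A_1| = √((0)² + (-52)²) = √2704 = 52
Perimeter = 5 + 41 + 5 + 15 + 52 = 118.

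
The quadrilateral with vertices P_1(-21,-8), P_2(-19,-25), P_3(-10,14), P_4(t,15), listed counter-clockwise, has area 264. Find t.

Write out the shoelace sum; only the two edges meeting at P_4 involve t:
2·Area = [((-10)·15 − t·14) + (t·(-8) − (-21)·15)] + -143
       = -22·t + 22 = 528
⇒ t = -23.

-23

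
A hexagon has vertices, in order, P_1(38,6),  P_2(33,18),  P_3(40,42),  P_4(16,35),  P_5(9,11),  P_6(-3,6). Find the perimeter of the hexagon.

142

|P_1P_2| = √((-5)² + (12)²) = √169 = 13
|P_2P_3| = √((7)² + (24)²) = √625 = 25
|P_3P_4| = √((-24)² + (-7)²) = √625 = 25
|P_4P_5| = √((-7)² + (-24)²) = √625 = 25
|P_5P_6| = √((-12)² + (-5)²) = √169 = 13
|P_6P_1| = √((41)² + (0)²) = √1681 = 41
Perimeter = 13 + 25 + 25 + 25 + 13 + 41 = 142.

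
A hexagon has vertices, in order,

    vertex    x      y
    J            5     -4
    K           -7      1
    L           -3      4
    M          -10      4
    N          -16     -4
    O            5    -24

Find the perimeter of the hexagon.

84

|JK| = √((-12)² + (5)²) = √169 = 13
|KL| = √((4)² + (3)²) = √25 = 5
|LM| = √((-7)² + (0)²) = √49 = 7
|MN| = √((-6)² + (-8)²) = √100 = 10
|NO| = √((21)² + (-20)²) = √841 = 29
|OJ| = √((0)² + (20)²) = √400 = 20
Perimeter = 13 + 5 + 7 + 10 + 29 + 20 = 84.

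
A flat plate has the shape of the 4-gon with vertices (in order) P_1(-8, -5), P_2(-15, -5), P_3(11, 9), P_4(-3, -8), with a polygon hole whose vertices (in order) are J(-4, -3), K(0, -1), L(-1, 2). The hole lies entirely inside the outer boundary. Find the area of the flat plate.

105.5

Outer boundary:
P_1→P_2: (-8)(-5) − (-15)(-5) = -35
P_2→P_3: (-15)(9) − (11)(-5) = -80
P_3→P_4: (11)(-8) − (-3)(9) = -61
P_4→P_1: (-3)(-5) − (-8)(-8) = -49
Σ = -225
Area = |Σ|/2 = 112.5.
Hole:
Apply the surveyor's formula: 2A = Σ (x_i·y_{i+1} − x_{i+1}·y_i), indices taken mod 3.
J→K: (-4)(-1) − (0)(-3) = 4
K→L: (0)(2) − (-1)(-1) = -1
L→J: (-1)(-3) − (-4)(2) = 11
Σ = 14
Area = |Σ|/2 = 7.
Net area = 112.5 − 7 = 105.5.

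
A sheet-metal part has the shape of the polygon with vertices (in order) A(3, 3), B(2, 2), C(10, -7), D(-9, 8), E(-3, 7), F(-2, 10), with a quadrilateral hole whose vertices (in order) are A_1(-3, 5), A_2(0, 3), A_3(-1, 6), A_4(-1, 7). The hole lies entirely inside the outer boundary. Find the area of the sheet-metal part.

Outer boundary:
Apply Gauss's area formula: 2A = Σ (x_i·y_{i+1} − x_{i+1}·y_i), indices taken mod 6.
A→B: (3)(2) − (2)(3) = 0
B→C: (2)(-7) − (10)(2) = -34
C→D: (10)(8) − (-9)(-7) = 17
D→E: (-9)(7) − (-3)(8) = -39
E→F: (-3)(10) − (-2)(7) = -16
F→A: (-2)(3) − (3)(10) = -36
Σ = -108
Area = |Σ|/2 = 54.
Hole:
Apply the shoelace formula: 2A = Σ (x_i·y_{i+1} − x_{i+1}·y_i), indices taken mod 4.
Σ = (-9) + (3) + (-1) + (16) = 9
Area = |Σ|/2 = 4.5.
Net area = 54 − 4.5 = 49.5.

49.5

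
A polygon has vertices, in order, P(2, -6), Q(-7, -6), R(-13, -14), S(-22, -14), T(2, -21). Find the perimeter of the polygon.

|PQ| = √((-9)² + (0)²) = √81 = 9
|QR| = √((-6)² + (-8)²) = √100 = 10
|RS| = √((-9)² + (0)²) = √81 = 9
|ST| = √((24)² + (-7)²) = √625 = 25
|TP| = √((0)² + (15)²) = √225 = 15
Perimeter = 9 + 10 + 9 + 25 + 15 = 68.

68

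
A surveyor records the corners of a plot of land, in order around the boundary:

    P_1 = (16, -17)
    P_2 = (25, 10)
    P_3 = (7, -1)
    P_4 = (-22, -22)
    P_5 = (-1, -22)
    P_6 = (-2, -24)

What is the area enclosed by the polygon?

Apply the shoelace (surveyor's) formula: 2A = Σ (x_i·y_{i+1} − x_{i+1}·y_i), indices taken mod 6.
Σ = (585) + (-95) + (-176) + (462) + (-20) + (418) = 1174
Area = |Σ|/2 = 587.

587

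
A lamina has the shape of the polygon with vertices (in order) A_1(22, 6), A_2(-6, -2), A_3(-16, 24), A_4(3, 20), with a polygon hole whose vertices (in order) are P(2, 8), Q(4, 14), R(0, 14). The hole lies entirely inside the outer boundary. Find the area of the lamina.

487

Outer boundary:
Apply the shoelace (surveyor's) formula: 2A = Σ (x_i·y_{i+1} − x_{i+1}·y_i), indices taken mod 4.
Cross-terms: -8, -176, -392, -422  ⇒  Σ = -998
Area = |Σ|/2 = 499.
Hole:
Apply the shoelace (surveyor's) formula: 2A = Σ (x_i·y_{i+1} − x_{i+1}·y_i), indices taken mod 3.
P→Q: (2)(14) − (4)(8) = -4
Q→R: (4)(14) − (0)(14) = 56
R→P: (0)(8) − (2)(14) = -28
Σ = 24
Area = |Σ|/2 = 12.
Net area = 499 − 12 = 487.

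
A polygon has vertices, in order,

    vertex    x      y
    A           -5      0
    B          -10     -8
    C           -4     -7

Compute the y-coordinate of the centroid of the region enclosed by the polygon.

Apply the surveyor's formula. First the cross-terms c_i = x_i·y_{i+1} − x_{i+1}·y_i:
  40, 38, -35  ⇒  2A = 43, A = 21.5.
Then Σ (y_i + y_{i+1})·c_i = -645, so ȳ = -645 / (6·21.5) = -5.

-5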